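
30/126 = 5/21 = 0.24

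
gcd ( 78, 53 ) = 1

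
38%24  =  14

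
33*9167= 302511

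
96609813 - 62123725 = 34486088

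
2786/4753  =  398/679 = 0.59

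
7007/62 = 7007/62 = 113.02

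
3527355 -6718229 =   -  3190874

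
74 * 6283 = 464942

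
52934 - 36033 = 16901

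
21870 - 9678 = 12192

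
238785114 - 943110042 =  - 704324928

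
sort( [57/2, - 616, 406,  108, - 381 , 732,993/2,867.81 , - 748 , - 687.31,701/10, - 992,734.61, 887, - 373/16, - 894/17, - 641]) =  [ - 992 ,-748,-687.31,  -  641,-616, - 381,-894/17, - 373/16, 57/2,  701/10,108,406, 993/2,732,734.61, 867.81, 887 ] 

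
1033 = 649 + 384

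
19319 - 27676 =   -  8357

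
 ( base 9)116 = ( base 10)96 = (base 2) 1100000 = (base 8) 140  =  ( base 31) 33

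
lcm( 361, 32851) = 32851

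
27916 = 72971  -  45055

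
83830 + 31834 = 115664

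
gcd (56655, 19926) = 9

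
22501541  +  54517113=77018654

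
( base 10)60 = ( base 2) 111100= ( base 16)3c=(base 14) 44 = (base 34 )1Q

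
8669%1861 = 1225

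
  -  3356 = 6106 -9462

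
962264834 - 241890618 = 720374216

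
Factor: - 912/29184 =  - 1/32 = - 2^( - 5 )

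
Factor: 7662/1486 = 3831/743= 3^1*743^( - 1)*1277^1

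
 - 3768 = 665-4433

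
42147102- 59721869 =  - 17574767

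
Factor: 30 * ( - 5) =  - 150  =  -2^1*3^1*5^2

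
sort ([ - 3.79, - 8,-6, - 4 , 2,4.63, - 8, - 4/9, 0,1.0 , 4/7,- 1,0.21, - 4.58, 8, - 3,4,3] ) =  [ - 8,  -  8, - 6, - 4.58, - 4, - 3.79,  -  3, - 1, - 4/9, 0 , 0.21,4/7,1.0 , 2,3,  4 , 4.63,8 ] 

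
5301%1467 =900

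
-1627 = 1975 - 3602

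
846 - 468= 378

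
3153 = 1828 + 1325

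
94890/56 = 1694 + 13/28= 1694.46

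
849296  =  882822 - 33526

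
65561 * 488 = 31993768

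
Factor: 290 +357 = 647^1 = 647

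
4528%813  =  463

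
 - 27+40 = 13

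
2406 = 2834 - 428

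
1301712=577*2256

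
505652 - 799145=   -293493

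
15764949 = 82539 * 191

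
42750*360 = 15390000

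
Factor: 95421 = 3^1*17^1 * 1871^1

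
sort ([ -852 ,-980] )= [ - 980, - 852]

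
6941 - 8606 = -1665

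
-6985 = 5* (- 1397 )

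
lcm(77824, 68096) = 544768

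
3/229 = 3/229= 0.01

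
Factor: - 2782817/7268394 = -2^( -1)*3^( - 1 ) * 7^( - 1 )* 61^( - 1)*223^1*2837^( - 1)*12479^1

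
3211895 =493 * 6515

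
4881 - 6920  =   - 2039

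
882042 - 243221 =638821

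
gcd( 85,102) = 17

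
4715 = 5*943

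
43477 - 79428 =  - 35951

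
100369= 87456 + 12913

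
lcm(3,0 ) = 0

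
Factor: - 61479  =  -3^5 * 11^1 * 23^1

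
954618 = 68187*14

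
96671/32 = 96671/32 =3020.97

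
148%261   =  148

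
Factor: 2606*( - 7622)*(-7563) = 150223354716 = 2^2 * 3^1*37^1*103^1*1303^1*2521^1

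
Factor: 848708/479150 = 2^1 * 5^( - 2)*17^1*37^( - 2 )*1783^1=60622/34225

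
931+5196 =6127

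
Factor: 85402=2^1 * 42701^1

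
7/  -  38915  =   - 7/38915 = -0.00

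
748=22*34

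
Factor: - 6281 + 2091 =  - 2^1 * 5^1*419^1 = - 4190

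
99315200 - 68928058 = 30387142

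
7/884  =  7/884=0.01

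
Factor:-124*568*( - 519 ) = 2^5 * 3^1*31^1 * 71^1*173^1 = 36554208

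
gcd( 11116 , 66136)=28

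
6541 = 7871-1330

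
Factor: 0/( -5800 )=0 = 0^1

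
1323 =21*63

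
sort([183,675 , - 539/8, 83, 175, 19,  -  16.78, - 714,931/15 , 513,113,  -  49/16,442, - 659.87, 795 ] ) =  [ - 714  , - 659.87 ,-539/8, -16.78, - 49/16 , 19, 931/15 , 83, 113, 175,183,  442 , 513,675, 795]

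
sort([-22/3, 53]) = [ - 22/3,  53]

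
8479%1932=751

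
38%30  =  8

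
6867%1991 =894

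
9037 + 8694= 17731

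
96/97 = 96/97 = 0.99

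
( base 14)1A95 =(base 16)12e3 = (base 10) 4835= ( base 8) 11343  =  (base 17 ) gc7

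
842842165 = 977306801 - 134464636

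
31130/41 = 759 + 11/41 = 759.27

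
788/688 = 197/172 =1.15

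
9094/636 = 4547/318= 14.30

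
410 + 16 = 426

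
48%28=20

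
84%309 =84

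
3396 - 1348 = 2048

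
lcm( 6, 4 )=12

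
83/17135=83/17135 = 0.00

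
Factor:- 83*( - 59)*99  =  484803  =  3^2 * 11^1*59^1* 83^1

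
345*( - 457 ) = -157665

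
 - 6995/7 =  - 6995/7 = - 999.29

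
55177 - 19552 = 35625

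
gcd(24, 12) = 12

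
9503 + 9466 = 18969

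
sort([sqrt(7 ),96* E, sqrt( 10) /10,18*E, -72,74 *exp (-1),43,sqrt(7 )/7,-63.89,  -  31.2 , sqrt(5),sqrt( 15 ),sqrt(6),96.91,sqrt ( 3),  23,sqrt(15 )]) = [ - 72, -63.89,-31.2, sqrt(10 )/10, sqrt(7 ) /7,sqrt (3),sqrt(5 ),sqrt( 6),sqrt(7 ),sqrt( 15),sqrt(15), 23,74*exp( - 1),43,18*E,96.91,  96*E]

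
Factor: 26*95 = 2^1*5^1 * 13^1*19^1 = 2470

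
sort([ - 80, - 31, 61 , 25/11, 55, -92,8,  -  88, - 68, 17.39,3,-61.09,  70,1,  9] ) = [ - 92, - 88,-80 ,-68, - 61.09, - 31,1, 25/11 , 3,8,9,17.39,55,61, 70]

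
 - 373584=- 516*724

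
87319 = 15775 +71544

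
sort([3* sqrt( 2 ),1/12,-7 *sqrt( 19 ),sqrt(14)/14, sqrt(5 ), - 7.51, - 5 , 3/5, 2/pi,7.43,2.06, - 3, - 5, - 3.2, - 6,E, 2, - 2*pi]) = [ - 7*sqrt(19 ),- 7.51, - 2*pi, - 6,-5  , - 5, - 3.2, - 3,1/12,sqrt ( 14 )/14,3/5,2/pi, 2,2.06,sqrt(5),E , 3 * sqrt( 2 ),7.43]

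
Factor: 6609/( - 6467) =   -  3^1*29^( - 1 )* 223^ ( - 1) * 2203^1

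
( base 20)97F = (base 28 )4m3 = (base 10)3755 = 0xEAB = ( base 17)cgf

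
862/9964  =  431/4982= 0.09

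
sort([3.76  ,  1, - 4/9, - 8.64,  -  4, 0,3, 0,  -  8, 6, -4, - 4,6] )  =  [ -8.64, - 8, - 4 , - 4, - 4, - 4/9 , 0, 0, 1 , 3,3.76, 6, 6] 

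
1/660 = 1/660 = 0.00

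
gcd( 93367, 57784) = 1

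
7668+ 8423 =16091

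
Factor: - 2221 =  - 2221^1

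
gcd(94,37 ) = 1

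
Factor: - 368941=-137^1*2693^1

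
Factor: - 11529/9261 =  - 7^( - 2 )*61^1= -61/49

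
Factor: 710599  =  710599^1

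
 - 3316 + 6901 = 3585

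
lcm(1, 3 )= 3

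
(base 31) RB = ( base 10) 848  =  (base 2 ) 1101010000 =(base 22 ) 1GC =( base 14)448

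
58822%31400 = 27422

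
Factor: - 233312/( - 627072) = 317/852 = 2^ (  -  2)*3^( - 1 )*71^(-1 ) *317^1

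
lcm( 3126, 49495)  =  296970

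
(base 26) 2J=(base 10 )71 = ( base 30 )2B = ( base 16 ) 47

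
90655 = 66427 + 24228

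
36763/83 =442 + 77/83 = 442.93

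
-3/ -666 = 1/222 = 0.00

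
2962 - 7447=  - 4485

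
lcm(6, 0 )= 0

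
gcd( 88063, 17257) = 1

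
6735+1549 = 8284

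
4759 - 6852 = -2093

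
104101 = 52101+52000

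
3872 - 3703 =169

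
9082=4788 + 4294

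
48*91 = 4368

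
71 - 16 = 55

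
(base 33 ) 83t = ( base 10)8840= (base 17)1da0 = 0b10001010001000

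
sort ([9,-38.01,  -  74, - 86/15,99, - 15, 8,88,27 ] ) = [-74, - 38.01, - 15, - 86/15,8,9,27, 88, 99] 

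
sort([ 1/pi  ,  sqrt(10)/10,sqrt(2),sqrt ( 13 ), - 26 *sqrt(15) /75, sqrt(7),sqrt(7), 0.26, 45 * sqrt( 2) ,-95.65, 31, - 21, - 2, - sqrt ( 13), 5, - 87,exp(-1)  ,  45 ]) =[ - 95.65,-87,-21, - sqrt( 13 ), - 2,- 26*sqrt ( 15 ) /75,0.26, sqrt( 10)/10,1/pi, exp( - 1), sqrt(2 ), sqrt(7 ), sqrt(7), sqrt(13), 5, 31, 45,45*sqrt(2 )]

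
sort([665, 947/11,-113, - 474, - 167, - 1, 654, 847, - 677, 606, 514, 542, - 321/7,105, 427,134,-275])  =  [ - 677,- 474, -275 ,-167,-113,-321/7,-1 , 947/11,105, 134,  427 , 514,542, 606, 654, 665,847] 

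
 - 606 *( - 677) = 410262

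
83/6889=1/83 = 0.01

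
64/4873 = 64/4873 = 0.01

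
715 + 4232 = 4947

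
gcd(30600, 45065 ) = 5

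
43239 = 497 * 87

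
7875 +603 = 8478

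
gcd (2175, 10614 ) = 87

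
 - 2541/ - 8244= 847/2748 = 0.31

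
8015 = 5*1603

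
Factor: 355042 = 2^1*167^1*1063^1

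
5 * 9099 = 45495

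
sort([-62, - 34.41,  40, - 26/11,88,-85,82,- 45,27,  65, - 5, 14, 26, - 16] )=[ - 85, - 62, - 45,- 34.41,-16, - 5 ,- 26/11,14, 26, 27,40,65,82,  88] 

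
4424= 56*79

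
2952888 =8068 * 366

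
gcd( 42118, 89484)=2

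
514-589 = - 75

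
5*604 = 3020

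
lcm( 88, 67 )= 5896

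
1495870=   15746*95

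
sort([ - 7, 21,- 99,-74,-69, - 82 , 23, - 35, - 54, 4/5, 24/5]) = [-99,  -  82 , - 74,-69,-54 , - 35,  -  7, 4/5 , 24/5, 21 , 23 ] 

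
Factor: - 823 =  - 823^1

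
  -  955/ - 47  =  20 + 15/47 = 20.32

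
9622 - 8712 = 910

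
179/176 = 1 + 3/176 = 1.02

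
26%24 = 2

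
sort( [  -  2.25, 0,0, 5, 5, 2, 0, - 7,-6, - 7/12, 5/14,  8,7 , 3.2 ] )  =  [-7, - 6, - 2.25, - 7/12, 0, 0, 0,5/14,2, 3.2, 5,5, 7, 8]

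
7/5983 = 7/5983 = 0.00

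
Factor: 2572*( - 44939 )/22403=-2^2*43^(  -  1)*521^(  -  1)*643^1*44939^1 = -115583108/22403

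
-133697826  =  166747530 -300445356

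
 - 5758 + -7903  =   - 13661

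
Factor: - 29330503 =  - 1889^1 * 15527^1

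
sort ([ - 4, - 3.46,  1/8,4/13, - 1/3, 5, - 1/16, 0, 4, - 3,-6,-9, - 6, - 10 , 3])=[ - 10, - 9, - 6, - 6, - 4, - 3.46, - 3, - 1/3, - 1/16, 0,1/8,4/13,3,4,5]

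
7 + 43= 50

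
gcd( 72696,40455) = 3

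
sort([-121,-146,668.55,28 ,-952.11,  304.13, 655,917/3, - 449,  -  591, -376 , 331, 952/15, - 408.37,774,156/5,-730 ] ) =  [ - 952.11, - 730,-591,  -  449,  -  408.37, - 376, - 146, - 121,28,156/5,952/15 , 304.13, 917/3,331,655,668.55,774]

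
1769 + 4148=5917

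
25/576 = 25/576=0.04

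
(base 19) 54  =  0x63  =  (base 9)120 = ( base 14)71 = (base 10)99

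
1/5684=1/5684 = 0.00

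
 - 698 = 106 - 804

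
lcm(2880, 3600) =14400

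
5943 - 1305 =4638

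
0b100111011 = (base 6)1243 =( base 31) A5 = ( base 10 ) 315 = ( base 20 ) FF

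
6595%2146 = 157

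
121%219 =121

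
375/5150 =15/206  =  0.07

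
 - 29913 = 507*( - 59)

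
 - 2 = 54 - 56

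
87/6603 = 29/2201 = 0.01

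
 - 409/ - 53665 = 409/53665 = 0.01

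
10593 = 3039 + 7554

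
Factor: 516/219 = 2^2*43^1*73^ ( - 1 ) = 172/73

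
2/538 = 1/269 = 0.00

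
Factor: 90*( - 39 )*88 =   -  2^4*3^3*5^1*11^1*13^1  =  - 308880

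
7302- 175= 7127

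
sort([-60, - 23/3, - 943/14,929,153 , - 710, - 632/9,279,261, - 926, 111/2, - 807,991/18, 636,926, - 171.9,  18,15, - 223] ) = [- 926, - 807, - 710, - 223, - 171.9, - 632/9, - 943/14,  -  60,-23/3, 15,18, 991/18,111/2, 153,261, 279,636,926,929]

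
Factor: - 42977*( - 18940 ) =813984380 = 2^2*5^1*11^1*947^1*3907^1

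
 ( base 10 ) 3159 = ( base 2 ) 110001010111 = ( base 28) 40n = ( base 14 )1219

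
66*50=3300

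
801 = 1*801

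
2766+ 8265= 11031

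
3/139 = 3/139 = 0.02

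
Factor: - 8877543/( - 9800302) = 2^(-1 ) * 3^1*43^( - 1)*673^1*4397^1*113957^( - 1)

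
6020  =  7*860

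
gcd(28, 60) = 4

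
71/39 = 1 + 32/39= 1.82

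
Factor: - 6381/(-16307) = 3^2 * 23^(-1 ) = 9/23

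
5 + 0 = 5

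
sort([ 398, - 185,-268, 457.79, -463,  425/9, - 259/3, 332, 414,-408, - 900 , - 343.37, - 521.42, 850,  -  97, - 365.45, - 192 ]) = [  -  900, - 521.42, - 463, - 408, -365.45,-343.37,-268, -192, - 185,-97, -259/3, 425/9, 332, 398 , 414,457.79,850 ] 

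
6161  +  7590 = 13751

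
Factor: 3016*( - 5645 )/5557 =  - 2^3*5^1*13^1*29^1*1129^1*5557^( - 1) = - 17025320/5557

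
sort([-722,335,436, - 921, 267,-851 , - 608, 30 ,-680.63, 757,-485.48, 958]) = [-921,-851, - 722, - 680.63,  -  608,-485.48,30,267, 335 , 436, 757, 958 ] 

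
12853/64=200  +  53/64 = 200.83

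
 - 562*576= - 323712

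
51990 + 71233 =123223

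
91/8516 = 91/8516 = 0.01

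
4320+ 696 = 5016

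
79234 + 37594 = 116828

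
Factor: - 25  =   - 5^2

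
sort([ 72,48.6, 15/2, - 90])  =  [ - 90 , 15/2  ,  48.6,72] 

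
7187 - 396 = 6791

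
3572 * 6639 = 23714508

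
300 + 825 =1125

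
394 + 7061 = 7455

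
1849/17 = 108+13/17 = 108.76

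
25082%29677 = 25082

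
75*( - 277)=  - 20775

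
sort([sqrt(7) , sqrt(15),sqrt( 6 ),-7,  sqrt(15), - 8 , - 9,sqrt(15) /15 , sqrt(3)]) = [ - 9 , - 8,-7, sqrt( 15 ) /15,  sqrt(3 ),  sqrt (6),sqrt( 7), sqrt( 15) , sqrt(15)]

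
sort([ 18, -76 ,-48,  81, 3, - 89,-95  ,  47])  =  [-95, - 89 , - 76,-48, 3,18, 47,81 ] 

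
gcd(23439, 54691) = 7813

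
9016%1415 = 526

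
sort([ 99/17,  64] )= [ 99/17, 64 ] 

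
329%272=57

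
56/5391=56/5391 = 0.01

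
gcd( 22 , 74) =2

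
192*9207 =1767744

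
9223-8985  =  238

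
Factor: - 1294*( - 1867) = 2^1*647^1*1867^1= 2415898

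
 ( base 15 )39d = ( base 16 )337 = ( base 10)823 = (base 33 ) OV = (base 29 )sb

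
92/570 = 46/285 = 0.16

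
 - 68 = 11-79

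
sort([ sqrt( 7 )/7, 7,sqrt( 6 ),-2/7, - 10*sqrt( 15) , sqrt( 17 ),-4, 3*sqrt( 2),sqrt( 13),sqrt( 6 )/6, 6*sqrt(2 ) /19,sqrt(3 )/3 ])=[ - 10*sqrt ( 15), - 4, - 2/7,sqrt( 7 ) /7,sqrt( 6 ) /6,6*sqrt( 2) /19,  sqrt( 3 ) /3, sqrt(6),sqrt( 13 ),sqrt( 17 ), 3*sqrt( 2 ),  7] 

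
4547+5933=10480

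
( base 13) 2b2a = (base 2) 1100010010001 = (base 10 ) 6289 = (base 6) 45041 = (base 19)H80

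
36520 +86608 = 123128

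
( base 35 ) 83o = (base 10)9929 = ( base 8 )23311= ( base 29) BNB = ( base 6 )113545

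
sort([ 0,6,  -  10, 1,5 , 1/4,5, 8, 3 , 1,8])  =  [ - 10, 0,1/4, 1,1,3, 5,5,6, 8 , 8 ]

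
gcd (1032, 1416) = 24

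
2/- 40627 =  - 2/40627 = -0.00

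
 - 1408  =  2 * ( - 704 )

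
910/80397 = 910/80397 = 0.01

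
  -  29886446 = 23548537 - 53434983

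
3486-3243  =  243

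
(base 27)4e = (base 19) 68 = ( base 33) 3N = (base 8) 172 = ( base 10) 122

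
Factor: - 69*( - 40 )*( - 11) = -30360  =  - 2^3*3^1*5^1 * 11^1*23^1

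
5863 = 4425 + 1438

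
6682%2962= 758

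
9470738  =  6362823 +3107915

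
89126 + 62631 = 151757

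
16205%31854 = 16205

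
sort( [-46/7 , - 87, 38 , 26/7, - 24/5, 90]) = [-87, - 46/7,  -  24/5,26/7,  38, 90 ] 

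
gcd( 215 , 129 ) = 43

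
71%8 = 7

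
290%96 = 2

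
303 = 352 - 49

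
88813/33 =2691 + 10/33=2691.30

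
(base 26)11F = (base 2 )1011001101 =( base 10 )717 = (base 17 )283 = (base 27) QF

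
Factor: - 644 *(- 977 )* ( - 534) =-335986392  =  - 2^3 * 3^1*7^1*23^1*89^1 * 977^1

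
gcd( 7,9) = 1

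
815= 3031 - 2216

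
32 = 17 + 15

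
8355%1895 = 775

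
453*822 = 372366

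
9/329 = 9/329  =  0.03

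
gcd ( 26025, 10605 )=15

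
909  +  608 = 1517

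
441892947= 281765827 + 160127120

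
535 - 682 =-147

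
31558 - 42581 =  - 11023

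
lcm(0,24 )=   0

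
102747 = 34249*3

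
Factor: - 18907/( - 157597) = 7^1*11^( - 1 )*37^1*73^1*14327^( - 1 )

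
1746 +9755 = 11501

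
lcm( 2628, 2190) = 13140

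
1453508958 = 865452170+588056788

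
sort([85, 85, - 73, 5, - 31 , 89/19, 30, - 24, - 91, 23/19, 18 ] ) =[ - 91, - 73, - 31, - 24, 23/19,89/19,5, 18, 30,85, 85 ] 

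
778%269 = 240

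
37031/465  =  79 + 296/465 =79.64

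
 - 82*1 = - 82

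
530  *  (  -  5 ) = -2650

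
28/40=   7/10 = 0.70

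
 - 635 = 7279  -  7914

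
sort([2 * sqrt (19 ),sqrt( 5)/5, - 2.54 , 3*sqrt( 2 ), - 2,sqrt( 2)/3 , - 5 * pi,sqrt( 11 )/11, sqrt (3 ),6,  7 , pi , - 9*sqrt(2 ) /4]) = [ - 5*pi, - 9* sqrt( 2 ) /4, - 2.54, - 2,sqrt( 11 ) /11 , sqrt (5 )/5 , sqrt(2 )/3,sqrt(3), pi,3*sqrt( 2 ), 6 , 7 , 2*sqrt(19 )]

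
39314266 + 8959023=48273289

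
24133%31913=24133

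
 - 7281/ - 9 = 809/1 = 809.00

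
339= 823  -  484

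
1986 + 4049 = 6035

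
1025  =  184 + 841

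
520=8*65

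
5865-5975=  -110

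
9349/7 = 1335 + 4/7 =1335.57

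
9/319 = 9/319 = 0.03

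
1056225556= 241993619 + 814231937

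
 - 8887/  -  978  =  8887/978=9.09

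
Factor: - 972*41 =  - 2^2*3^5 * 41^1 = - 39852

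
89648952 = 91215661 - 1566709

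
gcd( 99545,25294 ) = 1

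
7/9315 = 7/9315=0.00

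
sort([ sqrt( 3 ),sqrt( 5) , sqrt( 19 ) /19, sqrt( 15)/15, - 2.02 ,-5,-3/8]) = [ - 5, - 2.02, - 3/8, sqrt(19) /19, sqrt( 15 ) /15,sqrt( 3),sqrt( 5) ] 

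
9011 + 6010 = 15021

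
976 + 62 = 1038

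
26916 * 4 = 107664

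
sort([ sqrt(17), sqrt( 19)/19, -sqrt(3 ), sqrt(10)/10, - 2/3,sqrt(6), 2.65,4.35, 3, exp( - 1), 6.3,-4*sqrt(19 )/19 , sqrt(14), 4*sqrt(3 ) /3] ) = [-sqrt( 3),-4 * sqrt (19 ) /19  , - 2/3, sqrt( 19)/19,  sqrt(10)/10,  exp( - 1),4 * sqrt(3 ) /3, sqrt( 6), 2.65, 3, sqrt(14),  sqrt(17), 4.35 , 6.3]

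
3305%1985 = 1320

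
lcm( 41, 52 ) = 2132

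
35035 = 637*55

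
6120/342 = 340/19 = 17.89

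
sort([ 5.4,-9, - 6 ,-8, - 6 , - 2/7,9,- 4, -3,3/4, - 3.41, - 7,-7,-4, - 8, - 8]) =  [ - 9, - 8, - 8, - 8, - 7,-7, - 6, - 6 ,  -  4, - 4 , - 3.41, - 3, - 2/7, 3/4 , 5.4,9 ]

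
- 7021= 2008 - 9029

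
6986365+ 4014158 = 11000523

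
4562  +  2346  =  6908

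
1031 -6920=-5889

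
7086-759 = 6327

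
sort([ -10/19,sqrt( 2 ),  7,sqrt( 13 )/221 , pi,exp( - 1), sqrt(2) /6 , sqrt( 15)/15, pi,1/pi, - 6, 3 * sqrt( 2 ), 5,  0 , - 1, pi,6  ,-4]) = [-6, - 4,  -  1,-10/19,  0,sqrt(13 )/221,sqrt(2) /6,sqrt(15 )/15,1/pi,exp( - 1 ),sqrt( 2 ), pi, pi, pi,3*sqrt(2),5,6,7 ]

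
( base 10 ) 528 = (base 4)20100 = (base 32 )GG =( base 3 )201120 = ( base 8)1020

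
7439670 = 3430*2169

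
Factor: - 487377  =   - 3^4*11^1*547^1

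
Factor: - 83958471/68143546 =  - 2^(-1 )*3^3*1181^1*2633^1*34071773^ ( - 1 ) 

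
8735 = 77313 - 68578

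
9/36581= 9/36581 = 0.00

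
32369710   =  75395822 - 43026112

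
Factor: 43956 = 2^2* 3^3*11^1* 37^1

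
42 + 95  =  137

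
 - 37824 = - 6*6304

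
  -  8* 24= - 192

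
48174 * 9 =433566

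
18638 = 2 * 9319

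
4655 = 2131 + 2524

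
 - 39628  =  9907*( - 4)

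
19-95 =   -  76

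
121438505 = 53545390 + 67893115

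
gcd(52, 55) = 1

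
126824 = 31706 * 4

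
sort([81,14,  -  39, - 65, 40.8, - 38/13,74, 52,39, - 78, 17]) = [-78, -65, - 39, - 38/13, 14, 17, 39,40.8,52 , 74,81]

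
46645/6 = 7774 +1/6  =  7774.17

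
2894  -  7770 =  - 4876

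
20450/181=20450/181 = 112.98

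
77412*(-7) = -541884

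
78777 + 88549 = 167326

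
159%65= 29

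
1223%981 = 242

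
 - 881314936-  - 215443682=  - 665871254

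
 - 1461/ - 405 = 3+82/135 = 3.61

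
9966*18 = 179388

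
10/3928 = 5/1964 = 0.00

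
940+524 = 1464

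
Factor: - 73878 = - 2^1*3^1 * 7^1*1759^1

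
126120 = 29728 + 96392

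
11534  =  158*73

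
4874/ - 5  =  -975 + 1/5 = -974.80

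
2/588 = 1/294 = 0.00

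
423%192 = 39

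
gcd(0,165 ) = 165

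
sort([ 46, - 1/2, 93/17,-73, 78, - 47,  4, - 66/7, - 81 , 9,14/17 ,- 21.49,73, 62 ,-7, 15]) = [ - 81, - 73,-47, - 21.49,-66/7,-7 , - 1/2, 14/17, 4,93/17,  9 , 15,46,62 , 73, 78] 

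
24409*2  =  48818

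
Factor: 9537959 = 43^1*221813^1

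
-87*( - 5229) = 454923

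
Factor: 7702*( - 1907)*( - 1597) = 23456279258   =  2^1*1597^1*1907^1*3851^1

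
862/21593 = 862/21593  =  0.04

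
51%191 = 51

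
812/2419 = 812/2419 = 0.34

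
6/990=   1/165 =0.01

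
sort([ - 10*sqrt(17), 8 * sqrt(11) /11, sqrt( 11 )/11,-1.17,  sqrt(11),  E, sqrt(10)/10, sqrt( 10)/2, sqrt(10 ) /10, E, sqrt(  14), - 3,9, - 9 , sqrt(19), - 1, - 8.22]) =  [ - 10*sqrt( 17), - 9, - 8.22, - 3, - 1.17,- 1,sqrt(11 ) /11, sqrt(10)/10,sqrt(10)/10, sqrt (10)/2,8*sqrt( 11 ) /11,E, E,  sqrt(11),sqrt (14 ), sqrt (19),9]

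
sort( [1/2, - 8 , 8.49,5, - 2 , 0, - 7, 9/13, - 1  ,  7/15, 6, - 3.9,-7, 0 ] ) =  [ - 8,  -  7, - 7, - 3.9, - 2, -1,0, 0, 7/15,1/2 , 9/13, 5, 6,8.49] 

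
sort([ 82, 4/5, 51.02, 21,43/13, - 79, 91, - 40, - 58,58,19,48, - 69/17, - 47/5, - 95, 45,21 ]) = [ - 95, - 79, - 58, - 40,-47/5  , - 69/17,4/5, 43/13, 19,21, 21,  45, 48, 51.02, 58, 82 , 91]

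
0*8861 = 0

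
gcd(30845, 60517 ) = 1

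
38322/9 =4258=4258.00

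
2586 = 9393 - 6807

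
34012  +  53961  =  87973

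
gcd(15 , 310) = 5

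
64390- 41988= 22402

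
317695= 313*1015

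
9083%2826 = 605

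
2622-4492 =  - 1870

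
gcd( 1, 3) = 1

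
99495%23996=3511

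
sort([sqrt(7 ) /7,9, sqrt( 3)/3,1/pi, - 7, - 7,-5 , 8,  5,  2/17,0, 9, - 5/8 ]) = [  -  7, - 7, - 5,  -  5/8, 0,  2/17,1/pi, sqrt(7 )/7, sqrt( 3 )/3,5 , 8, 9 , 9]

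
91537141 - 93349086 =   -  1811945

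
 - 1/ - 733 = 1/733 = 0.00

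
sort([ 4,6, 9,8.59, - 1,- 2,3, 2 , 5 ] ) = [ - 2,  -  1,2,3  ,  4,5,  6, 8.59, 9]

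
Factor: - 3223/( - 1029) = 3^(-1 )*  7^(-3 )*11^1*293^1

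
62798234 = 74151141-11352907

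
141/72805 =141/72805 = 0.00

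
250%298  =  250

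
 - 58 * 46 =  - 2668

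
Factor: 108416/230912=77/164 = 2^( - 2)*7^1*11^1 * 41^( - 1)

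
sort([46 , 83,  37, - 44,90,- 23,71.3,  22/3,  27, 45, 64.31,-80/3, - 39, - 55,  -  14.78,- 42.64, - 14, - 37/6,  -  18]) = [-55, - 44, - 42.64,  -  39,- 80/3,-23,-18 , - 14.78,-14, - 37/6, 22/3, 27, 37,45,46,64.31,71.3, 83,  90 ]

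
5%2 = 1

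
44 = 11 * 4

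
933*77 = 71841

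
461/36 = 461/36 = 12.81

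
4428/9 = 492 = 492.00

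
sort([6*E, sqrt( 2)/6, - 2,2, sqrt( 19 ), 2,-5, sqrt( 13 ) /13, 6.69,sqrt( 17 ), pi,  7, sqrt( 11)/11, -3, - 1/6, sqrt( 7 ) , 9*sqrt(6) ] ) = [ - 5,-3, - 2, - 1/6, sqrt( 2 )/6,sqrt( 13 ) /13, sqrt( 11) /11, 2,  2, sqrt( 7 ),pi, sqrt( 17), sqrt(19),6.69 , 7,6*E, 9*sqrt( 6 ) ] 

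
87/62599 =87/62599 = 0.00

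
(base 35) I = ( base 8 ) 22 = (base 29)i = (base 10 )18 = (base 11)17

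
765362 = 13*58874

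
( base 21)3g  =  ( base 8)117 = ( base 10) 79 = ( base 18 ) 47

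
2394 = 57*42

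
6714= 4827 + 1887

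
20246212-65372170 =  -  45125958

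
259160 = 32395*8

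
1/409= 1/409= 0.00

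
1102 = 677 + 425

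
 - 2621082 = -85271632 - -82650550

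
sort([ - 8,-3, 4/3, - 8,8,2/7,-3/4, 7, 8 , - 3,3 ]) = [ - 8, - 8, - 3, - 3, - 3/4,  2/7, 4/3,3 , 7, 8, 8 ]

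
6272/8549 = 6272/8549=0.73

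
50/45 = 10/9 = 1.11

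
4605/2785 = 1+ 364/557 = 1.65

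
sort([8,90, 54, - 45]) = [ - 45, 8, 54, 90]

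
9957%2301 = 753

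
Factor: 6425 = 5^2*257^1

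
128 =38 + 90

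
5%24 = 5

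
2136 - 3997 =- 1861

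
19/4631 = 19/4631   =  0.00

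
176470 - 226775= - 50305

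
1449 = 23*63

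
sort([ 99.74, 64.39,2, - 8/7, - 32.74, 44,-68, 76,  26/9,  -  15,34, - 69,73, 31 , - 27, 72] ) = [ - 69 , - 68,- 32.74, - 27, - 15, - 8/7, 2,26/9, 31 , 34, 44,64.39, 72, 73,76, 99.74] 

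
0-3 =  - 3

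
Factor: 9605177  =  29^1*331213^1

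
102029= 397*257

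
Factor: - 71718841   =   - 31^1*2313511^1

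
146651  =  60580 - -86071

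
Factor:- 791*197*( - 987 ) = 3^1 * 7^2*47^1*113^1*197^1=   153801249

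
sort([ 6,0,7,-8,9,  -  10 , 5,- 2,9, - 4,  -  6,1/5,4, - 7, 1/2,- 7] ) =[-10, - 8, -7, - 7,-6, - 4,-2, 0,1/5, 1/2,4,5,6, 7,9,9 ] 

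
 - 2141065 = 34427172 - 36568237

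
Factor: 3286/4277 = 2^1*7^( - 1)*13^( - 1)*31^1*47^( - 1 )*53^1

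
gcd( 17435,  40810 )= 55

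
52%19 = 14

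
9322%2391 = 2149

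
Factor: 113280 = 2^7*3^1*5^1 * 59^1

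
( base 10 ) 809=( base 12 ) 575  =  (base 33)OH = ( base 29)RQ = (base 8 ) 1451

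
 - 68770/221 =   -  312 + 14/17 = - 311.18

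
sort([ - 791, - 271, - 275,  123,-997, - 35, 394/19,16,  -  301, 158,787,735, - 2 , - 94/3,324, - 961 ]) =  [-997, - 961, - 791,  -  301,- 275, - 271, - 35, - 94/3,- 2,16,394/19,123, 158,324,735,787] 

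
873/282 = 3 + 9/94 = 3.10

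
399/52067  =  399/52067= 0.01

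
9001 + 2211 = 11212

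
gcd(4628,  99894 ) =2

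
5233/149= 35 + 18/149 = 35.12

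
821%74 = 7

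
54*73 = 3942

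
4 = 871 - 867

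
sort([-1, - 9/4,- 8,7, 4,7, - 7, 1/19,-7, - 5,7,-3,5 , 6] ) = [ - 8, - 7, - 7,-5, - 3, - 9/4, -1, 1/19,4, 5,6,7, 7, 7] 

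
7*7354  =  51478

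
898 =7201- 6303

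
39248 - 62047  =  -22799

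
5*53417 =267085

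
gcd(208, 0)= 208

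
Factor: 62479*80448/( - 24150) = -837718432/4025 = - 2^5*5^(-2)*7^( - 1) * 23^ ( - 1 )*43^1*419^1*1453^1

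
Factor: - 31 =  - 31^1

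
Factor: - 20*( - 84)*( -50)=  - 84000 = - 2^5*3^1*  5^3*7^1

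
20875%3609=2830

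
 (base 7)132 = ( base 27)2i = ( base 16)48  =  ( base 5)242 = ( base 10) 72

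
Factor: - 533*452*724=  - 2^4*13^1*41^1*113^1 *181^1 = -  174423184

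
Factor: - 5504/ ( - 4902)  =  2^6 * 3^( - 1 )*19^(-1)=64/57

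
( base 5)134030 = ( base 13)2683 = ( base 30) 63P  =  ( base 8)12613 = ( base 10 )5515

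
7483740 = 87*86020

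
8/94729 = 8/94729 = 0.00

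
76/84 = 19/21 = 0.90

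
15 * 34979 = 524685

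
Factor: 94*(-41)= -3854= - 2^1*41^1 *47^1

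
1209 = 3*403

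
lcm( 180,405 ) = 1620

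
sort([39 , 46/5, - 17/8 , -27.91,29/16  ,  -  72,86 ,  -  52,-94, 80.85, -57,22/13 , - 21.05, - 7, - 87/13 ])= [- 94 , - 72 , - 57, - 52, - 27.91,  -  21.05, - 7,-87/13, -17/8 , 22/13,  29/16,46/5,39,80.85 , 86 ] 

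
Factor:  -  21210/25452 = -2^( - 1) * 3^(-1)*5^1 = -5/6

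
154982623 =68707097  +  86275526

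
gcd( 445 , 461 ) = 1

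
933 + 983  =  1916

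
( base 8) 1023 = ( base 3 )201200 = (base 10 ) 531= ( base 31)h4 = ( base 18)1b9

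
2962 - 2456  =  506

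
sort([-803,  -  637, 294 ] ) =[ - 803, -637, 294 ] 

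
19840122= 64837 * 306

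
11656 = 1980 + 9676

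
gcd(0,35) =35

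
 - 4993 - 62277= - 67270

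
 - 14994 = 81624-96618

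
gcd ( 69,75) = 3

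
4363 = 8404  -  4041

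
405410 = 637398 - 231988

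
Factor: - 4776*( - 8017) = 2^3*3^1 * 199^1*8017^1 = 38289192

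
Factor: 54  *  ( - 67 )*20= -2^3 * 3^3*5^1*67^1 =- 72360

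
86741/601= 86741/601 =144.33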